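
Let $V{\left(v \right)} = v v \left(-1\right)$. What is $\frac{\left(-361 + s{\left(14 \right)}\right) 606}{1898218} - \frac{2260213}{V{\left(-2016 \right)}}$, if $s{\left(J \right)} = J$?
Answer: $\frac{245409794303}{551060278272} \approx 0.44534$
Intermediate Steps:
$V{\left(v \right)} = - v^{2}$ ($V{\left(v \right)} = v^{2} \left(-1\right) = - v^{2}$)
$\frac{\left(-361 + s{\left(14 \right)}\right) 606}{1898218} - \frac{2260213}{V{\left(-2016 \right)}} = \frac{\left(-361 + 14\right) 606}{1898218} - \frac{2260213}{\left(-1\right) \left(-2016\right)^{2}} = \left(-347\right) 606 \cdot \frac{1}{1898218} - \frac{2260213}{\left(-1\right) 4064256} = \left(-210282\right) \frac{1}{1898218} - \frac{2260213}{-4064256} = - \frac{105141}{949109} - - \frac{2260213}{4064256} = - \frac{105141}{949109} + \frac{2260213}{4064256} = \frac{245409794303}{551060278272}$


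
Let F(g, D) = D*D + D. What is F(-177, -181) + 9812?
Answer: 42392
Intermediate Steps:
F(g, D) = D + D² (F(g, D) = D² + D = D + D²)
F(-177, -181) + 9812 = -181*(1 - 181) + 9812 = -181*(-180) + 9812 = 32580 + 9812 = 42392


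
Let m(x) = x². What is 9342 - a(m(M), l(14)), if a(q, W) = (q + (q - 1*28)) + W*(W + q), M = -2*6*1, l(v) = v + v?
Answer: 4266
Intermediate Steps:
l(v) = 2*v
M = -12 (M = -12*1 = -12)
a(q, W) = -28 + 2*q + W*(W + q) (a(q, W) = (q + (q - 28)) + W*(W + q) = (q + (-28 + q)) + W*(W + q) = (-28 + 2*q) + W*(W + q) = -28 + 2*q + W*(W + q))
9342 - a(m(M), l(14)) = 9342 - (-28 + (2*14)² + 2*(-12)² + (2*14)*(-12)²) = 9342 - (-28 + 28² + 2*144 + 28*144) = 9342 - (-28 + 784 + 288 + 4032) = 9342 - 1*5076 = 9342 - 5076 = 4266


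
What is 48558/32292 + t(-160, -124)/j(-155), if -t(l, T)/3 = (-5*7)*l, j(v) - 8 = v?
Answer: 4362251/37674 ≈ 115.79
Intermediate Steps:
j(v) = 8 + v
t(l, T) = 105*l (t(l, T) = -3*(-5*7)*l = -(-105)*l = 105*l)
48558/32292 + t(-160, -124)/j(-155) = 48558/32292 + (105*(-160))/(8 - 155) = 48558*(1/32292) - 16800/(-147) = 8093/5382 - 16800*(-1/147) = 8093/5382 + 800/7 = 4362251/37674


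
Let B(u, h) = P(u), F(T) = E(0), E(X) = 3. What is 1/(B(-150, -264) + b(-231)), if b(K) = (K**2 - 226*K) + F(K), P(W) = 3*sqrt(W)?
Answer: 391/41277875 - I*sqrt(6)/743001750 ≈ 9.4724e-6 - 3.2967e-9*I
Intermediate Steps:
F(T) = 3
B(u, h) = 3*sqrt(u)
b(K) = 3 + K**2 - 226*K (b(K) = (K**2 - 226*K) + 3 = 3 + K**2 - 226*K)
1/(B(-150, -264) + b(-231)) = 1/(3*sqrt(-150) + (3 + (-231)**2 - 226*(-231))) = 1/(3*(5*I*sqrt(6)) + (3 + 53361 + 52206)) = 1/(15*I*sqrt(6) + 105570) = 1/(105570 + 15*I*sqrt(6))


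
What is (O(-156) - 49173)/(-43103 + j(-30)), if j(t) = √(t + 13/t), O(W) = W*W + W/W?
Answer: 4587883320/7962294169 + 3548*I*√27390/7962294169 ≈ 0.5762 + 7.3747e-5*I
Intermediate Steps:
O(W) = 1 + W² (O(W) = W² + 1 = 1 + W²)
(O(-156) - 49173)/(-43103 + j(-30)) = ((1 + (-156)²) - 49173)/(-43103 + √(-30 + 13/(-30))) = ((1 + 24336) - 49173)/(-43103 + √(-30 + 13*(-1/30))) = (24337 - 49173)/(-43103 + √(-30 - 13/30)) = -24836/(-43103 + √(-913/30)) = -24836/(-43103 + I*√27390/30)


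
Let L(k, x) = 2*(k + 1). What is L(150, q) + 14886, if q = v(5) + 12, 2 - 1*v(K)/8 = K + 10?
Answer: 15188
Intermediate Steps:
v(K) = -64 - 8*K (v(K) = 16 - 8*(K + 10) = 16 - 8*(10 + K) = 16 + (-80 - 8*K) = -64 - 8*K)
q = -92 (q = (-64 - 8*5) + 12 = (-64 - 40) + 12 = -104 + 12 = -92)
L(k, x) = 2 + 2*k (L(k, x) = 2*(1 + k) = 2 + 2*k)
L(150, q) + 14886 = (2 + 2*150) + 14886 = (2 + 300) + 14886 = 302 + 14886 = 15188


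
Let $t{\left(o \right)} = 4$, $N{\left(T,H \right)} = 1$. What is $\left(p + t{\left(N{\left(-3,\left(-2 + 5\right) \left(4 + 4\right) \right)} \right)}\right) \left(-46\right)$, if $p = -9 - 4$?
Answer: $414$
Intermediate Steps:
$p = -13$ ($p = -9 - 4 = -13$)
$\left(p + t{\left(N{\left(-3,\left(-2 + 5\right) \left(4 + 4\right) \right)} \right)}\right) \left(-46\right) = \left(-13 + 4\right) \left(-46\right) = \left(-9\right) \left(-46\right) = 414$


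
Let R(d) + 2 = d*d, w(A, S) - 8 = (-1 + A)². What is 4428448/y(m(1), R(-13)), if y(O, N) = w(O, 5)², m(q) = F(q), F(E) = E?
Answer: 138389/2 ≈ 69195.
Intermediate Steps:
w(A, S) = 8 + (-1 + A)²
m(q) = q
R(d) = -2 + d² (R(d) = -2 + d*d = -2 + d²)
y(O, N) = (8 + (-1 + O)²)²
4428448/y(m(1), R(-13)) = 4428448/((8 + (-1 + 1)²)²) = 4428448/((8 + 0²)²) = 4428448/((8 + 0)²) = 4428448/(8²) = 4428448/64 = 4428448*(1/64) = 138389/2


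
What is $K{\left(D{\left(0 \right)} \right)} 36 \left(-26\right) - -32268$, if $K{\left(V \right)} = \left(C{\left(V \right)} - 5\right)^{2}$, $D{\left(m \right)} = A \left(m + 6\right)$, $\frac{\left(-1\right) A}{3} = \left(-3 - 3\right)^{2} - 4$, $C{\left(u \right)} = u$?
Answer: $-315924828$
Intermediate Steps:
$A = -96$ ($A = - 3 \left(\left(-3 - 3\right)^{2} - 4\right) = - 3 \left(\left(-6\right)^{2} - 4\right) = - 3 \left(36 - 4\right) = \left(-3\right) 32 = -96$)
$D{\left(m \right)} = -576 - 96 m$ ($D{\left(m \right)} = - 96 \left(m + 6\right) = - 96 \left(6 + m\right) = -576 - 96 m$)
$K{\left(V \right)} = \left(-5 + V\right)^{2}$ ($K{\left(V \right)} = \left(V - 5\right)^{2} = \left(-5 + V\right)^{2}$)
$K{\left(D{\left(0 \right)} \right)} 36 \left(-26\right) - -32268 = \left(-5 - 576\right)^{2} \cdot 36 \left(-26\right) - -32268 = \left(-5 + \left(-576 + 0\right)\right)^{2} \cdot 36 \left(-26\right) + 32268 = \left(-5 - 576\right)^{2} \cdot 36 \left(-26\right) + 32268 = \left(-581\right)^{2} \cdot 36 \left(-26\right) + 32268 = 337561 \cdot 36 \left(-26\right) + 32268 = 12152196 \left(-26\right) + 32268 = -315957096 + 32268 = -315924828$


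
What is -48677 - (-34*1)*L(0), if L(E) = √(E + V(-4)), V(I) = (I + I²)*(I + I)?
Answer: -48677 + 136*I*√6 ≈ -48677.0 + 333.13*I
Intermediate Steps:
V(I) = 2*I*(I + I²) (V(I) = (I + I²)*(2*I) = 2*I*(I + I²))
L(E) = √(-96 + E) (L(E) = √(E + 2*(-4)²*(1 - 4)) = √(E + 2*16*(-3)) = √(E - 96) = √(-96 + E))
-48677 - (-34*1)*L(0) = -48677 - (-34*1)*√(-96 + 0) = -48677 - (-34)*√(-96) = -48677 - (-34)*4*I*√6 = -48677 - (-136)*I*√6 = -48677 + 136*I*√6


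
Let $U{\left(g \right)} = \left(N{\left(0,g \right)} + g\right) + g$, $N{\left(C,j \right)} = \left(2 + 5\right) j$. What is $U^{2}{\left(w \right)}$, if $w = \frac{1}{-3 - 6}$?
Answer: $1$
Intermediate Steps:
$w = - \frac{1}{9}$ ($w = \frac{1}{-3 - 6} = \frac{1}{-9} = - \frac{1}{9} \approx -0.11111$)
$N{\left(C,j \right)} = 7 j$
$U{\left(g \right)} = 9 g$ ($U{\left(g \right)} = \left(7 g + g\right) + g = 8 g + g = 9 g$)
$U^{2}{\left(w \right)} = \left(9 \left(- \frac{1}{9}\right)\right)^{2} = \left(-1\right)^{2} = 1$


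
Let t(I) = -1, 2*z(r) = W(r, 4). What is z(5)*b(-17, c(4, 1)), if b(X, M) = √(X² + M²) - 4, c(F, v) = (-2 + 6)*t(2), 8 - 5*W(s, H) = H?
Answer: -8/5 + 2*√305/5 ≈ 5.3857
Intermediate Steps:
W(s, H) = 8/5 - H/5
z(r) = ⅖ (z(r) = (8/5 - ⅕*4)/2 = (8/5 - ⅘)/2 = (½)*(⅘) = ⅖)
c(F, v) = -4 (c(F, v) = (-2 + 6)*(-1) = 4*(-1) = -4)
b(X, M) = -4 + √(M² + X²) (b(X, M) = √(M² + X²) - 4 = -4 + √(M² + X²))
z(5)*b(-17, c(4, 1)) = 2*(-4 + √((-4)² + (-17)²))/5 = 2*(-4 + √(16 + 289))/5 = 2*(-4 + √305)/5 = -8/5 + 2*√305/5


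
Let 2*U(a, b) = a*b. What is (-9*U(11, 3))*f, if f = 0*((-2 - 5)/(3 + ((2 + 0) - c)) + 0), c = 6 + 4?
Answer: 0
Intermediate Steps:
c = 10
U(a, b) = a*b/2 (U(a, b) = (a*b)/2 = a*b/2)
f = 0 (f = 0*((-2 - 5)/(3 + ((2 + 0) - 1*10)) + 0) = 0*(-7/(3 + (2 - 10)) + 0) = 0*(-7/(3 - 8) + 0) = 0*(-7/(-5) + 0) = 0*(-7*(-1/5) + 0) = 0*(7/5 + 0) = 0*(7/5) = 0)
(-9*U(11, 3))*f = -9*11*3/2*0 = -9*33/2*0 = -297/2*0 = 0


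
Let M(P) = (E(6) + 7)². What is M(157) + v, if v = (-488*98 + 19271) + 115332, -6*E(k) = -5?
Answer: 3126253/36 ≈ 86840.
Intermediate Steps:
E(k) = ⅚ (E(k) = -⅙*(-5) = ⅚)
M(P) = 2209/36 (M(P) = (⅚ + 7)² = (47/6)² = 2209/36)
v = 86779 (v = (-47824 + 19271) + 115332 = -28553 + 115332 = 86779)
M(157) + v = 2209/36 + 86779 = 3126253/36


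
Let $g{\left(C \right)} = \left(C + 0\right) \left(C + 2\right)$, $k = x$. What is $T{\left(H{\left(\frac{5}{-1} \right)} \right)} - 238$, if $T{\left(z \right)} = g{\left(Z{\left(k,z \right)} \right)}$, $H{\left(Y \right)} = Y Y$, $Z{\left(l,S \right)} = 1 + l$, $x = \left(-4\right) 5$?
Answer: $85$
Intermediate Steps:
$x = -20$
$k = -20$
$H{\left(Y \right)} = Y^{2}$
$g{\left(C \right)} = C \left(2 + C\right)$
$T{\left(z \right)} = 323$ ($T{\left(z \right)} = \left(1 - 20\right) \left(2 + \left(1 - 20\right)\right) = - 19 \left(2 - 19\right) = \left(-19\right) \left(-17\right) = 323$)
$T{\left(H{\left(\frac{5}{-1} \right)} \right)} - 238 = 323 - 238 = 85$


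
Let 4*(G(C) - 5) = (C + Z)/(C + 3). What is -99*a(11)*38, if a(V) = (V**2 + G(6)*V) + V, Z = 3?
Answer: -1427679/2 ≈ -7.1384e+5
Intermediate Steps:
G(C) = 21/4 (G(C) = 5 + ((C + 3)/(C + 3))/4 = 5 + ((3 + C)/(3 + C))/4 = 5 + (1/4)*1 = 5 + 1/4 = 21/4)
a(V) = V**2 + 25*V/4 (a(V) = (V**2 + 21*V/4) + V = V**2 + 25*V/4)
-99*a(11)*38 = -99*11*(25 + 4*11)/4*38 = -99*11*(25 + 44)/4*38 = -99*11*69/4*38 = -99*759/4*38 = -75141/4*38 = -1427679/2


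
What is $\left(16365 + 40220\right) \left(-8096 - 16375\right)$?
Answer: $-1384691535$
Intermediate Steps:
$\left(16365 + 40220\right) \left(-8096 - 16375\right) = 56585 \left(-24471\right) = -1384691535$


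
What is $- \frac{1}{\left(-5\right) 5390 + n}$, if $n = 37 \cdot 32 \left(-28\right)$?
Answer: $\frac{1}{60102} \approx 1.6638 \cdot 10^{-5}$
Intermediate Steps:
$n = -33152$ ($n = 1184 \left(-28\right) = -33152$)
$- \frac{1}{\left(-5\right) 5390 + n} = - \frac{1}{\left(-5\right) 5390 - 33152} = - \frac{1}{-26950 - 33152} = - \frac{1}{-60102} = \left(-1\right) \left(- \frac{1}{60102}\right) = \frac{1}{60102}$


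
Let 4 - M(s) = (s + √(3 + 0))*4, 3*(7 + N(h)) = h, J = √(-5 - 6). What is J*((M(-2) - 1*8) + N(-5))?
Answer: I*√11*(-14/3 - 4*√3) ≈ -38.456*I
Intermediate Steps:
J = I*√11 (J = √(-11) = I*√11 ≈ 3.3166*I)
N(h) = -7 + h/3
M(s) = 4 - 4*s - 4*√3 (M(s) = 4 - (s + √(3 + 0))*4 = 4 - (s + √3)*4 = 4 - (4*s + 4*√3) = 4 + (-4*s - 4*√3) = 4 - 4*s - 4*√3)
J*((M(-2) - 1*8) + N(-5)) = (I*√11)*(((4 - 4*(-2) - 4*√3) - 1*8) + (-7 + (⅓)*(-5))) = (I*√11)*(((4 + 8 - 4*√3) - 8) + (-7 - 5/3)) = (I*√11)*(((12 - 4*√3) - 8) - 26/3) = (I*√11)*((4 - 4*√3) - 26/3) = (I*√11)*(-14/3 - 4*√3) = I*√11*(-14/3 - 4*√3)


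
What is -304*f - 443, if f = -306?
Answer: 92581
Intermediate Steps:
-304*f - 443 = -304*(-306) - 443 = 93024 - 443 = 92581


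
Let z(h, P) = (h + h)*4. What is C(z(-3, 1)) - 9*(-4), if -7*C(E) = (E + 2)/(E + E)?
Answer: 6037/168 ≈ 35.935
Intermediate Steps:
z(h, P) = 8*h (z(h, P) = (2*h)*4 = 8*h)
C(E) = -(2 + E)/(14*E) (C(E) = -(E + 2)/(7*(E + E)) = -(2 + E)/(7*(2*E)) = -(2 + E)*1/(2*E)/7 = -(2 + E)/(14*E))
C(z(-3, 1)) - 9*(-4) = (-2 - 8*(-3))/(14*((8*(-3)))) - 9*(-4) = (1/14)*(-2 - 1*(-24))/(-24) + 36 = (1/14)*(-1/24)*(-2 + 24) + 36 = (1/14)*(-1/24)*22 + 36 = -11/168 + 36 = 6037/168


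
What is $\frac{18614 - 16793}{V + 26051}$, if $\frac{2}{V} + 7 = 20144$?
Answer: $\frac{36669477}{524588989} \approx 0.069901$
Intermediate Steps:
$V = \frac{2}{20137}$ ($V = \frac{2}{-7 + 20144} = \frac{2}{20137} \approx 9.932 \cdot 10^{-5}$)
$\frac{18614 - 16793}{V + 26051} = \frac{18614 - 16793}{\frac{2}{20137} + 26051} = \frac{1821}{\frac{524588989}{20137}} = 1821 \cdot \frac{20137}{524588989} = \frac{36669477}{524588989}$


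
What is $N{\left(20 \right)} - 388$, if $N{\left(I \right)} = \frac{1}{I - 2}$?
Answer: $- \frac{6983}{18} \approx -387.94$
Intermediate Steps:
$N{\left(I \right)} = \frac{1}{-2 + I}$
$N{\left(20 \right)} - 388 = \frac{1}{-2 + 20} - 388 = \frac{1}{18} - 388 = - \frac{6983}{18}$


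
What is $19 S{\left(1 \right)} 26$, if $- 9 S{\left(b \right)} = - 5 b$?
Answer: $\frac{2470}{9} \approx 274.44$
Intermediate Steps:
$S{\left(b \right)} = \frac{5 b}{9}$ ($S{\left(b \right)} = - \frac{\left(-5\right) b}{9} = \frac{5 b}{9}$)
$19 S{\left(1 \right)} 26 = 19 \cdot \frac{5}{9} \cdot 1 \cdot 26 = 19 \cdot \frac{5}{9} \cdot 26 = \frac{95}{9} \cdot 26 = \frac{2470}{9}$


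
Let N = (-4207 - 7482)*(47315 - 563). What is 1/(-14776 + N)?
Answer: -1/546498904 ≈ -1.8298e-9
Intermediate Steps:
N = -546484128 (N = -11689*46752 = -546484128)
1/(-14776 + N) = 1/(-14776 - 546484128) = 1/(-546498904) = -1/546498904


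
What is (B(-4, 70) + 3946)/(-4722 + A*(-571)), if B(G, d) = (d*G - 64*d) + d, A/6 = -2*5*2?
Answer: -4/343 ≈ -0.011662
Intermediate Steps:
A = -120 (A = 6*(-2*5*2) = 6*(-10*2) = 6*(-20) = -120)
B(G, d) = -63*d + G*d (B(G, d) = (G*d - 64*d) + d = (-64*d + G*d) + d = -63*d + G*d)
(B(-4, 70) + 3946)/(-4722 + A*(-571)) = (70*(-63 - 4) + 3946)/(-4722 - 120*(-571)) = (70*(-67) + 3946)/(-4722 + 68520) = (-4690 + 3946)/63798 = -744*1/63798 = -4/343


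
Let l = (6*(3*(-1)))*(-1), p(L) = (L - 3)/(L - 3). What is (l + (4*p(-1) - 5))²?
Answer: 289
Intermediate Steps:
p(L) = 1 (p(L) = (-3 + L)/(-3 + L) = 1)
l = 18 (l = (6*(-3))*(-1) = -18*(-1) = 18)
(l + (4*p(-1) - 5))² = (18 + (4*1 - 5))² = (18 + (4 - 5))² = (18 - 1)² = 17² = 289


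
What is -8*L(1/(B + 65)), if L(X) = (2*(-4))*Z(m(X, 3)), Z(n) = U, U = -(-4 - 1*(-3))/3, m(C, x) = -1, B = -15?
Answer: 64/3 ≈ 21.333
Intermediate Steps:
U = ⅓ (U = -(-4 + 3)/3 = -(-1)/3 = -1*(-⅓) = ⅓ ≈ 0.33333)
Z(n) = ⅓
L(X) = -8/3 (L(X) = (2*(-4))*(⅓) = -8*⅓ = -8/3)
-8*L(1/(B + 65)) = -8*(-8/3) = 64/3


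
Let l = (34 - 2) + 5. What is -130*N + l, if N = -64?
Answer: 8357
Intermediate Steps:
l = 37 (l = 32 + 5 = 37)
-130*N + l = -130*(-64) + 37 = 8320 + 37 = 8357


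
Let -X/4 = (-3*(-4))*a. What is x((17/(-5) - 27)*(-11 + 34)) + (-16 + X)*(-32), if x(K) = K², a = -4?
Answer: 12081216/25 ≈ 4.8325e+5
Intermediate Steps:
X = 192 (X = -4*(-3*(-4))*(-4) = -48*(-4) = -4*(-48) = 192)
x((17/(-5) - 27)*(-11 + 34)) + (-16 + X)*(-32) = ((17/(-5) - 27)*(-11 + 34))² + (-16 + 192)*(-32) = ((17*(-⅕) - 27)*23)² + 176*(-32) = ((-17/5 - 27)*23)² - 5632 = (-152/5*23)² - 5632 = (-3496/5)² - 5632 = 12222016/25 - 5632 = 12081216/25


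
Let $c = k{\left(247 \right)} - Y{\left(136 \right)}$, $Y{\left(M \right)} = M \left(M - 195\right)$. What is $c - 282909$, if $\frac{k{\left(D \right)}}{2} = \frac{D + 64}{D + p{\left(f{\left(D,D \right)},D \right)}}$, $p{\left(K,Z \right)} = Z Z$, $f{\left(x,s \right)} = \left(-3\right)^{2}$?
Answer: $- \frac{8419177469}{30628} \approx -2.7489 \cdot 10^{5}$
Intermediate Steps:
$f{\left(x,s \right)} = 9$
$p{\left(K,Z \right)} = Z^{2}$
$Y{\left(M \right)} = M \left(-195 + M\right)$
$k{\left(D \right)} = \frac{2 \left(64 + D\right)}{D + D^{2}}$ ($k{\left(D \right)} = 2 \frac{D + 64}{D + D^{2}} = 2 \frac{64 + D}{D + D^{2}} = \frac{2 \left(64 + D\right)}{D + D^{2}}$)
$c = \frac{245759383}{30628}$ ($c = \frac{2 \left(64 + 247\right)}{247 \left(1 + 247\right)} - 136 \left(-195 + 136\right) = 2 \cdot \frac{1}{247} \cdot \frac{1}{248} \cdot 311 - 136 \left(-59\right) = 2 \cdot \frac{1}{247} \cdot \frac{1}{248} \cdot 311 - -8024 = \frac{311}{30628} + 8024 = \frac{245759383}{30628} \approx 8024.0$)
$c - 282909 = \frac{245759383}{30628} - 282909 = - \frac{8419177469}{30628}$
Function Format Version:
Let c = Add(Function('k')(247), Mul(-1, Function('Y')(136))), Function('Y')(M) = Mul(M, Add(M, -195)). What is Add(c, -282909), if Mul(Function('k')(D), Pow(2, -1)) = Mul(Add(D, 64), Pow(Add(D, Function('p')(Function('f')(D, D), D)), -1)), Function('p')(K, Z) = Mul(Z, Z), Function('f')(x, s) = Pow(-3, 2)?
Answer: Rational(-8419177469, 30628) ≈ -2.7489e+5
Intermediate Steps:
Function('f')(x, s) = 9
Function('p')(K, Z) = Pow(Z, 2)
Function('Y')(M) = Mul(M, Add(-195, M))
Function('k')(D) = Mul(2, Pow(Add(D, Pow(D, 2)), -1), Add(64, D)) (Function('k')(D) = Mul(2, Mul(Add(D, 64), Pow(Add(D, Pow(D, 2)), -1))) = Mul(2, Mul(Add(64, D), Pow(Add(D, Pow(D, 2)), -1))) = Mul(2, Mul(Pow(Add(D, Pow(D, 2)), -1), Add(64, D))) = Mul(2, Pow(Add(D, Pow(D, 2)), -1), Add(64, D)))
c = Rational(245759383, 30628) (c = Add(Mul(2, Pow(247, -1), Pow(Add(1, 247), -1), Add(64, 247)), Mul(-1, Mul(136, Add(-195, 136)))) = Add(Mul(2, Rational(1, 247), Pow(248, -1), 311), Mul(-1, Mul(136, -59))) = Add(Mul(2, Rational(1, 247), Rational(1, 248), 311), Mul(-1, -8024)) = Add(Rational(311, 30628), 8024) = Rational(245759383, 30628) ≈ 8024.0)
Add(c, -282909) = Add(Rational(245759383, 30628), -282909) = Rational(-8419177469, 30628)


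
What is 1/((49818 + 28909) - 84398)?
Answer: -1/5671 ≈ -0.00017634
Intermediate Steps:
1/((49818 + 28909) - 84398) = 1/(78727 - 84398) = 1/(-5671) = -1/5671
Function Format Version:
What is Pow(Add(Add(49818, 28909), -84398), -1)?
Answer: Rational(-1, 5671) ≈ -0.00017634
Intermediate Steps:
Pow(Add(Add(49818, 28909), -84398), -1) = Pow(Add(78727, -84398), -1) = Pow(-5671, -1) = Rational(-1, 5671)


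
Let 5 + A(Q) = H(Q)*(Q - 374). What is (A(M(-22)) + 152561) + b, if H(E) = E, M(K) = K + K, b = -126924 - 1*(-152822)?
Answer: 196846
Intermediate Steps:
b = 25898 (b = -126924 + 152822 = 25898)
M(K) = 2*K
A(Q) = -5 + Q*(-374 + Q) (A(Q) = -5 + Q*(Q - 374) = -5 + Q*(-374 + Q))
(A(M(-22)) + 152561) + b = ((-5 + (2*(-22))² - 748*(-22)) + 152561) + 25898 = ((-5 + (-44)² - 374*(-44)) + 152561) + 25898 = ((-5 + 1936 + 16456) + 152561) + 25898 = (18387 + 152561) + 25898 = 170948 + 25898 = 196846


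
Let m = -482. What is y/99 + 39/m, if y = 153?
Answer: 7765/5302 ≈ 1.4645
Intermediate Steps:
y/99 + 39/m = 153/99 + 39/(-482) = 153*(1/99) + 39*(-1/482) = 17/11 - 39/482 = 7765/5302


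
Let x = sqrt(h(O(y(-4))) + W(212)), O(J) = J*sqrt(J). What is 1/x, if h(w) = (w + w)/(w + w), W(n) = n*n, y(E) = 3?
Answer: sqrt(44945)/44945 ≈ 0.0047169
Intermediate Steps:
W(n) = n**2
O(J) = J**(3/2)
h(w) = 1 (h(w) = (2*w)/((2*w)) = (2*w)*(1/(2*w)) = 1)
x = sqrt(44945) (x = sqrt(1 + 212**2) = sqrt(1 + 44944) = sqrt(44945) ≈ 212.00)
1/x = 1/(sqrt(44945)) = sqrt(44945)/44945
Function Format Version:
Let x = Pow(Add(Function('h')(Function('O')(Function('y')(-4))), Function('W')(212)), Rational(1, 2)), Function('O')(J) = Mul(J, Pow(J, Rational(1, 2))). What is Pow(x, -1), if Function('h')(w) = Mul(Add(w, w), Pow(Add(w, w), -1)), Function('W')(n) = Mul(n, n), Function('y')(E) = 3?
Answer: Mul(Rational(1, 44945), Pow(44945, Rational(1, 2))) ≈ 0.0047169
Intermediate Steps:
Function('W')(n) = Pow(n, 2)
Function('O')(J) = Pow(J, Rational(3, 2))
Function('h')(w) = 1 (Function('h')(w) = Mul(Mul(2, w), Pow(Mul(2, w), -1)) = Mul(Mul(2, w), Mul(Rational(1, 2), Pow(w, -1))) = 1)
x = Pow(44945, Rational(1, 2)) (x = Pow(Add(1, Pow(212, 2)), Rational(1, 2)) = Pow(Add(1, 44944), Rational(1, 2)) = Pow(44945, Rational(1, 2)) ≈ 212.00)
Pow(x, -1) = Pow(Pow(44945, Rational(1, 2)), -1) = Mul(Rational(1, 44945), Pow(44945, Rational(1, 2)))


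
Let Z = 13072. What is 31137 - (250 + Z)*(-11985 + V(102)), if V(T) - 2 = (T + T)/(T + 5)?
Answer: 17081829253/107 ≈ 1.5964e+8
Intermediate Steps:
V(T) = 2 + 2*T/(5 + T) (V(T) = 2 + (T + T)/(T + 5) = 2 + (2*T)/(5 + T) = 2 + 2*T/(5 + T))
31137 - (250 + Z)*(-11985 + V(102)) = 31137 - (250 + 13072)*(-11985 + 2*(5 + 2*102)/(5 + 102)) = 31137 - 13322*(-11985 + 2*(5 + 204)/107) = 31137 - 13322*(-11985 + 2*(1/107)*209) = 31137 - 13322*(-11985 + 418/107) = 31137 - 13322*(-1281977)/107 = 31137 - 1*(-17078497594/107) = 31137 + 17078497594/107 = 17081829253/107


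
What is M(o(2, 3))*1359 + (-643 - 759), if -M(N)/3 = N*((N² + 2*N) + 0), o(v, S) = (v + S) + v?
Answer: -1799359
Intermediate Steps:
o(v, S) = S + 2*v (o(v, S) = (S + v) + v = S + 2*v)
M(N) = -3*N*(N² + 2*N) (M(N) = -3*N*((N² + 2*N) + 0) = -3*N*(N² + 2*N))
M(o(2, 3))*1359 + (-643 - 759) = (3*(3 + 2*2)²*(-2 - (3 + 2*2)))*1359 + (-643 - 759) = (3*(3 + 4)²*(-2 - (3 + 4)))*1359 - 1402 = (3*7²*(-2 - 1*7))*1359 - 1402 = (3*49*(-2 - 7))*1359 - 1402 = (3*49*(-9))*1359 - 1402 = -1323*1359 - 1402 = -1797957 - 1402 = -1799359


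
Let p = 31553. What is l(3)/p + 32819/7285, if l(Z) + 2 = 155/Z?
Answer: 3107699186/689590815 ≈ 4.5066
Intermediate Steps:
l(Z) = -2 + 155/Z
l(3)/p + 32819/7285 = (-2 + 155/3)/31553 + 32819/7285 = (-2 + 155*(⅓))*(1/31553) + 32819*(1/7285) = (-2 + 155/3)*(1/31553) + 32819/7285 = (149/3)*(1/31553) + 32819/7285 = 149/94659 + 32819/7285 = 3107699186/689590815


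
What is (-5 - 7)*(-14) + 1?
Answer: 169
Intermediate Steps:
(-5 - 7)*(-14) + 1 = -12*(-14) + 1 = 168 + 1 = 169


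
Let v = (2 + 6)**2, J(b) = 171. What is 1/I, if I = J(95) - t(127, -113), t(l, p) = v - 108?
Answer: 1/215 ≈ 0.0046512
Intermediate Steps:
v = 64 (v = 8**2 = 64)
t(l, p) = -44 (t(l, p) = 64 - 108 = -44)
I = 215 (I = 171 - 1*(-44) = 171 + 44 = 215)
1/I = 1/215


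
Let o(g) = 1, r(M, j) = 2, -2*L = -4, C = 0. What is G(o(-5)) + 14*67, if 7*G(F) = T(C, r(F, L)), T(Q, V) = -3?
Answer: 6563/7 ≈ 937.57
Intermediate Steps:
L = 2 (L = -½*(-4) = 2)
G(F) = -3/7 (G(F) = (⅐)*(-3) = -3/7)
G(o(-5)) + 14*67 = -3/7 + 14*67 = -3/7 + 938 = 6563/7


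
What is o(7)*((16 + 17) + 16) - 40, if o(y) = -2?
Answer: -138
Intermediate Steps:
o(7)*((16 + 17) + 16) - 40 = -2*((16 + 17) + 16) - 40 = -2*(33 + 16) - 40 = -2*49 - 40 = -98 - 40 = -138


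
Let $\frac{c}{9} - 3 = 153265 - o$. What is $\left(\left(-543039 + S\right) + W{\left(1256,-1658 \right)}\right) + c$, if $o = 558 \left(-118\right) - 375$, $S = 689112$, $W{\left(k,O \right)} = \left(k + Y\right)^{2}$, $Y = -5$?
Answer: $3686457$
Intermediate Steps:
$W{\left(k,O \right)} = \left(-5 + k\right)^{2}$ ($W{\left(k,O \right)} = \left(k - 5\right)^{2} = \left(-5 + k\right)^{2}$)
$o = -66219$ ($o = -65844 - 375 = -66219$)
$c = 1975383$ ($c = 27 + 9 \left(153265 - -66219\right) = 27 + 9 \left(153265 + 66219\right) = 27 + 9 \cdot 219484 = 27 + 1975356 = 1975383$)
$\left(\left(-543039 + S\right) + W{\left(1256,-1658 \right)}\right) + c = \left(\left(-543039 + 689112\right) + \left(-5 + 1256\right)^{2}\right) + 1975383 = \left(146073 + 1251^{2}\right) + 1975383 = \left(146073 + 1565001\right) + 1975383 = 1711074 + 1975383 = 3686457$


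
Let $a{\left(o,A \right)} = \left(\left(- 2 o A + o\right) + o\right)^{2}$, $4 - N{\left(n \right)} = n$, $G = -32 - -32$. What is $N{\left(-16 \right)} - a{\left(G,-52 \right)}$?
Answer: $20$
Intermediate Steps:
$G = 0$ ($G = -32 + 32 = 0$)
$N{\left(n \right)} = 4 - n$
$a{\left(o,A \right)} = \left(2 o - 2 A o\right)^{2}$ ($a{\left(o,A \right)} = \left(\left(- 2 A o + o\right) + o\right)^{2} = \left(\left(o - 2 A o\right) + o\right)^{2} = \left(2 o - 2 A o\right)^{2}$)
$N{\left(-16 \right)} - a{\left(G,-52 \right)} = \left(4 - -16\right) - 4 \cdot 0^{2} \left(-1 - 52\right)^{2} = \left(4 + 16\right) - 4 \cdot 0 \left(-53\right)^{2} = 20 - 4 \cdot 0 \cdot 2809 = 20 - 0 = 20 + 0 = 20$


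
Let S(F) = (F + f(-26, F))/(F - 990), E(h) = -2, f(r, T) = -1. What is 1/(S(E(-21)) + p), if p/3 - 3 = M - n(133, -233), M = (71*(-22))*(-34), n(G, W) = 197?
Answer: 992/157472067 ≈ 6.2995e-6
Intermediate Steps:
S(F) = (-1 + F)/(-990 + F) (S(F) = (F - 1)/(F - 990) = (-1 + F)/(-990 + F))
M = 53108 (M = -1562*(-34) = 53108)
p = 158742 (p = 9 + 3*(53108 - 1*197) = 9 + 3*(53108 - 197) = 9 + 3*52911 = 9 + 158733 = 158742)
1/(S(E(-21)) + p) = 1/((-1 - 2)/(-990 - 2) + 158742) = 1/(-3/(-992) + 158742) = 1/(-1/992*(-3) + 158742) = 1/(3/992 + 158742) = 1/(157472067/992) = 992/157472067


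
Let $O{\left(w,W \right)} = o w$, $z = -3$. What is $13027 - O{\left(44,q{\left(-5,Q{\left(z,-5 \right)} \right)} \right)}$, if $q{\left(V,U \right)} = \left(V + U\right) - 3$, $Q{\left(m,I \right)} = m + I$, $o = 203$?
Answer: $4095$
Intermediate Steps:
$Q{\left(m,I \right)} = I + m$
$q{\left(V,U \right)} = -3 + U + V$ ($q{\left(V,U \right)} = \left(U + V\right) - 3 = -3 + U + V$)
$O{\left(w,W \right)} = 203 w$
$13027 - O{\left(44,q{\left(-5,Q{\left(z,-5 \right)} \right)} \right)} = 13027 - 203 \cdot 44 = 13027 - 8932 = 4095$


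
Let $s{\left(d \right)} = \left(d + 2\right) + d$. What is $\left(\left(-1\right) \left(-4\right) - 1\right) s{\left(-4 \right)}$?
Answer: $-18$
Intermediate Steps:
$s{\left(d \right)} = 2 + 2 d$ ($s{\left(d \right)} = \left(2 + d\right) + d = 2 + 2 d$)
$\left(\left(-1\right) \left(-4\right) - 1\right) s{\left(-4 \right)} = \left(\left(-1\right) \left(-4\right) - 1\right) \left(2 + 2 \left(-4\right)\right) = \left(4 - 1\right) \left(2 - 8\right) = 3 \left(-6\right) = -18$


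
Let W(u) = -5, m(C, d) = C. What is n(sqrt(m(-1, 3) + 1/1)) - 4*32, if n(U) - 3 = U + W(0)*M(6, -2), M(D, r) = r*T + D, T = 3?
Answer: -125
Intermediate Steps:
M(D, r) = D + 3*r (M(D, r) = r*3 + D = 3*r + D = D + 3*r)
n(U) = 3 + U (n(U) = 3 + (U - 5*(6 + 3*(-2))) = 3 + (U - 5*(6 - 6)) = 3 + (U - 5*0) = 3 + (U + 0) = 3 + U)
n(sqrt(m(-1, 3) + 1/1)) - 4*32 = (3 + sqrt(-1 + 1/1)) - 4*32 = (3 + sqrt(-1 + 1)) - 128 = (3 + sqrt(0)) - 128 = (3 + 0) - 128 = 3 - 128 = -125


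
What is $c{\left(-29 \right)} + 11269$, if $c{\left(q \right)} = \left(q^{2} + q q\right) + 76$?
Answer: $13027$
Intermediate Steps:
$c{\left(q \right)} = 76 + 2 q^{2}$ ($c{\left(q \right)} = \left(q^{2} + q^{2}\right) + 76 = 2 q^{2} + 76 = 76 + 2 q^{2}$)
$c{\left(-29 \right)} + 11269 = \left(76 + 2 \left(-29\right)^{2}\right) + 11269 = \left(76 + 2 \cdot 841\right) + 11269 = \left(76 + 1682\right) + 11269 = 1758 + 11269 = 13027$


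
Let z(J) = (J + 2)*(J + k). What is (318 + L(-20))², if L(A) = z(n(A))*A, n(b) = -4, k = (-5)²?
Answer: 1340964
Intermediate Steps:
k = 25
z(J) = (2 + J)*(25 + J) (z(J) = (J + 2)*(J + 25) = (2 + J)*(25 + J))
L(A) = -42*A (L(A) = (50 + (-4)² + 27*(-4))*A = (50 + 16 - 108)*A = -42*A)
(318 + L(-20))² = (318 - 42*(-20))² = (318 + 840)² = 1158² = 1340964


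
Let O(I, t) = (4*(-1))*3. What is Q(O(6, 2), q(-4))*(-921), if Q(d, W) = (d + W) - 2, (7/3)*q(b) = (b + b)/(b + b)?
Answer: 87495/7 ≈ 12499.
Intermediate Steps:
O(I, t) = -12 (O(I, t) = -4*3 = -12)
q(b) = 3/7 (q(b) = 3*((b + b)/(b + b))/7 = 3*((2*b)/((2*b)))/7 = 3*((2*b)*(1/(2*b)))/7 = (3/7)*1 = 3/7)
Q(d, W) = -2 + W + d (Q(d, W) = (W + d) - 2 = -2 + W + d)
Q(O(6, 2), q(-4))*(-921) = (-2 + 3/7 - 12)*(-921) = -95/7*(-921) = 87495/7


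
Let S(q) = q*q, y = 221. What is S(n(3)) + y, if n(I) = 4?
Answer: 237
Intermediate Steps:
S(q) = q²
S(n(3)) + y = 4² + 221 = 16 + 221 = 237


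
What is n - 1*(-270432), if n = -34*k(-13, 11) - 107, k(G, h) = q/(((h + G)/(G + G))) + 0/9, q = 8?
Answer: 266789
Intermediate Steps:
k(G, h) = 16*G/(G + h) (k(G, h) = 8/(((h + G)/(G + G))) + 0/9 = 8/(((G + h)/((2*G)))) + 0*(⅑) = 8/(((G + h)*(1/(2*G)))) + 0 = 8/(((G + h)/(2*G))) + 0 = 8*(2*G/(G + h)) + 0 = 16*G/(G + h) + 0 = 16*G/(G + h))
n = -3643 (n = -544*(-13)/(-13 + 11) - 107 = -544*(-13)/(-2) - 107 = -544*(-13)*(-1)/2 - 107 = -34*104 - 107 = -3536 - 107 = -3643)
n - 1*(-270432) = -3643 - 1*(-270432) = -3643 + 270432 = 266789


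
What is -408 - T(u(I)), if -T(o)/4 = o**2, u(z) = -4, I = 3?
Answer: -344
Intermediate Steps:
T(o) = -4*o**2
-408 - T(u(I)) = -408 - (-4)*(-4)**2 = -408 - (-4)*16 = -408 - 1*(-64) = -408 + 64 = -344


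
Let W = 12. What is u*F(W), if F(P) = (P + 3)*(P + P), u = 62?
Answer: 22320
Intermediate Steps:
F(P) = 2*P*(3 + P) (F(P) = (3 + P)*(2*P) = 2*P*(3 + P))
u*F(W) = 62*(2*12*(3 + 12)) = 62*(2*12*15) = 62*360 = 22320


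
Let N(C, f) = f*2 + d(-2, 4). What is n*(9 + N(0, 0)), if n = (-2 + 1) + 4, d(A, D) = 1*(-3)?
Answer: 18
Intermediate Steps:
d(A, D) = -3
N(C, f) = -3 + 2*f (N(C, f) = f*2 - 3 = 2*f - 3 = -3 + 2*f)
n = 3 (n = -1 + 4 = 3)
n*(9 + N(0, 0)) = 3*(9 + (-3 + 2*0)) = 3*(9 + (-3 + 0)) = 3*(9 - 3) = 3*6 = 18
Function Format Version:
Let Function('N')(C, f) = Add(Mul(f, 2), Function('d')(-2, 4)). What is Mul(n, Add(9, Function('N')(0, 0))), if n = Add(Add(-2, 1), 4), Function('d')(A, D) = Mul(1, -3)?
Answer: 18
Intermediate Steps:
Function('d')(A, D) = -3
Function('N')(C, f) = Add(-3, Mul(2, f)) (Function('N')(C, f) = Add(Mul(f, 2), -3) = Add(Mul(2, f), -3) = Add(-3, Mul(2, f)))
n = 3 (n = Add(-1, 4) = 3)
Mul(n, Add(9, Function('N')(0, 0))) = Mul(3, Add(9, Add(-3, Mul(2, 0)))) = Mul(3, Add(9, Add(-3, 0))) = Mul(3, Add(9, -3)) = Mul(3, 6) = 18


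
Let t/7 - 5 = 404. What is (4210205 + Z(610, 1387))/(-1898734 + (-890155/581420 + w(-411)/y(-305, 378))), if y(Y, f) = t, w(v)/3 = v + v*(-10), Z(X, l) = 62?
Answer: -200240955321652/90303973713819 ≈ -2.2174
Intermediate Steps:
w(v) = -27*v (w(v) = 3*(v + v*(-10)) = 3*(v - 10*v) = 3*(-9*v) = -27*v)
t = 2863 (t = 35 + 7*404 = 35 + 2828 = 2863)
y(Y, f) = 2863
(4210205 + Z(610, 1387))/(-1898734 + (-890155/581420 + w(-411)/y(-305, 378))) = (4210205 + 62)/(-1898734 + (-890155/581420 - 27*(-411)/2863)) = 4210267/(-1898734 + (-890155*1/581420 + 11097*(1/2863))) = 4210267/(-1898734 + (-25433/16612 + 11097/2863)) = 4210267/(-1898734 + 111528685/47560156) = 4210267/(-90303973713819/47560156) = 4210267*(-47560156/90303973713819) = -200240955321652/90303973713819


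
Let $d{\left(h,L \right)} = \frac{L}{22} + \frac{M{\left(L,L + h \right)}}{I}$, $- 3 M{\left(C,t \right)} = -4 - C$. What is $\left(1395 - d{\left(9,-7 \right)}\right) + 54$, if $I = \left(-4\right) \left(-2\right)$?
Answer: $\frac{127551}{88} \approx 1449.4$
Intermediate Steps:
$M{\left(C,t \right)} = \frac{4}{3} + \frac{C}{3}$ ($M{\left(C,t \right)} = - \frac{-4 - C}{3} = \frac{4}{3} + \frac{C}{3}$)
$I = 8$
$d{\left(h,L \right)} = \frac{1}{6} + \frac{23 L}{264}$ ($d{\left(h,L \right)} = \frac{L}{22} + \frac{\frac{4}{3} + \frac{L}{3}}{8} = L \frac{1}{22} + \left(\frac{4}{3} + \frac{L}{3}\right) \frac{1}{8} = \frac{L}{22} + \left(\frac{1}{6} + \frac{L}{24}\right) = \frac{1}{6} + \frac{23 L}{264}$)
$\left(1395 - d{\left(9,-7 \right)}\right) + 54 = \left(1395 - \left(\frac{1}{6} + \frac{23}{264} \left(-7\right)\right)\right) + 54 = \left(1395 - \left(\frac{1}{6} - \frac{161}{264}\right)\right) + 54 = \left(1395 - - \frac{39}{88}\right) + 54 = \left(1395 + \frac{39}{88}\right) + 54 = \frac{122799}{88} + 54 = \frac{127551}{88}$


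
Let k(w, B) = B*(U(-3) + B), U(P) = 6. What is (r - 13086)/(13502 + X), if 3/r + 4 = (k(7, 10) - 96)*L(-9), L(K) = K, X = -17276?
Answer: 2529961/729640 ≈ 3.4674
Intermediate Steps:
k(w, B) = B*(6 + B)
r = -3/580 (r = 3/(-4 + (10*(6 + 10) - 96)*(-9)) = 3/(-4 + (10*16 - 96)*(-9)) = 3/(-4 + (160 - 96)*(-9)) = 3/(-4 + 64*(-9)) = 3/(-4 - 576) = 3/(-580) = 3*(-1/580) = -3/580 ≈ -0.0051724)
(r - 13086)/(13502 + X) = (-3/580 - 13086)/(13502 - 17276) = -7589883/580/(-3774) = -7589883/580*(-1/3774) = 2529961/729640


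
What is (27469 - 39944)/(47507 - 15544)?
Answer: -12475/31963 ≈ -0.39030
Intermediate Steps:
(27469 - 39944)/(47507 - 15544) = -12475/31963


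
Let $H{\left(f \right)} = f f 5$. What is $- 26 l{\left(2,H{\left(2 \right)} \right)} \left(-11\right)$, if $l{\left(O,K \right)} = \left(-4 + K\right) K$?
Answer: $91520$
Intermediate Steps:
$H{\left(f \right)} = 5 f^{2}$ ($H{\left(f \right)} = f^{2} \cdot 5 = 5 f^{2}$)
$l{\left(O,K \right)} = K \left(-4 + K\right)$
$- 26 l{\left(2,H{\left(2 \right)} \right)} \left(-11\right) = - 26 \cdot 5 \cdot 2^{2} \left(-4 + 5 \cdot 2^{2}\right) \left(-11\right) = - 26 \cdot 5 \cdot 4 \left(-4 + 5 \cdot 4\right) \left(-11\right) = - 26 \cdot 20 \left(-4 + 20\right) \left(-11\right) = - 26 \cdot 20 \cdot 16 \left(-11\right) = \left(-26\right) 320 \left(-11\right) = \left(-8320\right) \left(-11\right) = 91520$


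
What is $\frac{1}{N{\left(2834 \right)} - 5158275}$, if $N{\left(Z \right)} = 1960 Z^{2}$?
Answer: $\frac{1}{15736691485} \approx 6.3546 \cdot 10^{-11}$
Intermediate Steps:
$\frac{1}{N{\left(2834 \right)} - 5158275} = \frac{1}{1960 \cdot 2834^{2} - 5158275} = \frac{1}{1960 \cdot 8031556 - 5158275} = \frac{1}{15741849760 - 5158275} = \frac{1}{15736691485}$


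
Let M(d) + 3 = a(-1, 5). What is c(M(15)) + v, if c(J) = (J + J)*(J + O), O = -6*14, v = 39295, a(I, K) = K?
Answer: 38967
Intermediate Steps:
M(d) = 2 (M(d) = -3 + 5 = 2)
O = -84
c(J) = 2*J*(-84 + J) (c(J) = (J + J)*(J - 84) = (2*J)*(-84 + J) = 2*J*(-84 + J))
c(M(15)) + v = 2*2*(-84 + 2) + 39295 = 2*2*(-82) + 39295 = -328 + 39295 = 38967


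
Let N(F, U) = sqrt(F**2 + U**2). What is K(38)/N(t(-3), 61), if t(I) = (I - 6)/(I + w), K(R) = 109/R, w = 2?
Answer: 109*sqrt(3802)/144476 ≈ 0.046520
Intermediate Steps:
t(I) = (-6 + I)/(2 + I) (t(I) = (I - 6)/(I + 2) = (-6 + I)/(2 + I))
K(38)/N(t(-3), 61) = (109/38)/(sqrt(((-6 - 3)/(2 - 3))**2 + 61**2)) = (109*(1/38))/(sqrt((-9/(-1))**2 + 3721)) = 109/(38*(sqrt((-1*(-9))**2 + 3721))) = 109/(38*(sqrt(9**2 + 3721))) = 109/(38*(sqrt(81 + 3721))) = 109/(38*(sqrt(3802))) = 109*(sqrt(3802)/3802)/38 = 109*sqrt(3802)/144476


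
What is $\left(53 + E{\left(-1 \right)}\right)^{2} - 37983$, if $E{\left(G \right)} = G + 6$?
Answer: $-34619$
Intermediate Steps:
$E{\left(G \right)} = 6 + G$
$\left(53 + E{\left(-1 \right)}\right)^{2} - 37983 = \left(53 + \left(6 - 1\right)\right)^{2} - 37983 = \left(53 + 5\right)^{2} - 37983 = 58^{2} - 37983 = 3364 - 37983 = -34619$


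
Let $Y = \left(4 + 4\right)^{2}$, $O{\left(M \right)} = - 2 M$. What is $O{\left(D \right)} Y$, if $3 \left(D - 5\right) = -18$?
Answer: $128$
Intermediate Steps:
$D = -1$ ($D = 5 + \frac{1}{3} \left(-18\right) = 5 - 6 = -1$)
$Y = 64$ ($Y = 8^{2} = 64$)
$O{\left(D \right)} Y = \left(-2\right) \left(-1\right) 64 = 2 \cdot 64 = 128$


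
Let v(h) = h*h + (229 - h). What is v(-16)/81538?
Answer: 501/81538 ≈ 0.0061444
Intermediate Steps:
v(h) = 229 + h**2 - h (v(h) = h**2 + (229 - h) = 229 + h**2 - h)
v(-16)/81538 = (229 + (-16)**2 - 1*(-16))/81538 = (229 + 256 + 16)*(1/81538) = 501*(1/81538) = 501/81538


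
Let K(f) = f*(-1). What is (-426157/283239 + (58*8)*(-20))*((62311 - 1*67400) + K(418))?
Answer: 14477264612039/283239 ≈ 5.1113e+7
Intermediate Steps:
K(f) = -f
(-426157/283239 + (58*8)*(-20))*((62311 - 1*67400) + K(418)) = (-426157/283239 + (58*8)*(-20))*((62311 - 1*67400) - 1*418) = (-426157*1/283239 + 464*(-20))*((62311 - 67400) - 418) = (-426157/283239 - 9280)*(-5089 - 418) = -2628884077/283239*(-5507) = 14477264612039/283239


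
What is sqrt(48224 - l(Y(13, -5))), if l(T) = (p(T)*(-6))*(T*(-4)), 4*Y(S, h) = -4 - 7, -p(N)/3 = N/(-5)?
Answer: sqrt(4811510)/10 ≈ 219.35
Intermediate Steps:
p(N) = 3*N/5 (p(N) = -3*N/(-5) = -3*N*(-1)/5 = -(-3)*N/5 = 3*N/5)
Y(S, h) = -11/4 (Y(S, h) = (-4 - 7)/4 = (1/4)*(-11) = -11/4)
l(T) = 72*T**2/5 (l(T) = ((3*T/5)*(-6))*(T*(-4)) = (-18*T/5)*(-4*T) = 72*T**2/5)
sqrt(48224 - l(Y(13, -5))) = sqrt(48224 - 72*(-11/4)**2/5) = sqrt(48224 - 72*121/(5*16)) = sqrt(48224 - 1*1089/10) = sqrt(48224 - 1089/10) = sqrt(481151/10) = sqrt(4811510)/10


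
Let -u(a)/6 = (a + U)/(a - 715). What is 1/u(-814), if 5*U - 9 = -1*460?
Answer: -695/2466 ≈ -0.28183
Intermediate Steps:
U = -451/5 (U = 9/5 + (-1*460)/5 = 9/5 + (⅕)*(-460) = 9/5 - 92 = -451/5 ≈ -90.200)
u(a) = -6*(-451/5 + a)/(-715 + a) (u(a) = -6*(a - 451/5)/(a - 715) = -6*(-451/5 + a)/(-715 + a))
1/u(-814) = 1/(6*(451 - 5*(-814))/(5*(-715 - 814))) = 1/((6/5)*(451 + 4070)/(-1529)) = 1/((6/5)*(-1/1529)*4521) = 1/(-2466/695) = -695/2466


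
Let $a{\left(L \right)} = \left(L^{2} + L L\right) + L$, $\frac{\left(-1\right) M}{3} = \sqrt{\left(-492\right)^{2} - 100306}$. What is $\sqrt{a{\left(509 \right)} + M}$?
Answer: $\sqrt{518671 - 3 \sqrt{141758}} \approx 719.4$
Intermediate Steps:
$M = - 3 \sqrt{141758}$ ($M = - 3 \sqrt{\left(-492\right)^{2} - 100306} = - 3 \sqrt{242064 - 100306} = - 3 \sqrt{141758} \approx -1129.5$)
$a{\left(L \right)} = L + 2 L^{2}$ ($a{\left(L \right)} = \left(L^{2} + L^{2}\right) + L = 2 L^{2} + L = L + 2 L^{2}$)
$\sqrt{a{\left(509 \right)} + M} = \sqrt{509 \left(1 + 2 \cdot 509\right) - 3 \sqrt{141758}} = \sqrt{509 \left(1 + 1018\right) - 3 \sqrt{141758}} = \sqrt{509 \cdot 1019 - 3 \sqrt{141758}} = \sqrt{518671 - 3 \sqrt{141758}}$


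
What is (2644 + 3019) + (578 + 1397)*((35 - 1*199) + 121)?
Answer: -79262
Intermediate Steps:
(2644 + 3019) + (578 + 1397)*((35 - 1*199) + 121) = 5663 + 1975*((35 - 199) + 121) = 5663 + 1975*(-164 + 121) = 5663 + 1975*(-43) = 5663 - 84925 = -79262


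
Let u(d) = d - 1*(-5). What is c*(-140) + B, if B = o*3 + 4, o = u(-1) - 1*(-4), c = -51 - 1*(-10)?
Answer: 5768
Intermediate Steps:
u(d) = 5 + d (u(d) = d + 5 = 5 + d)
c = -41 (c = -51 + 10 = -41)
o = 8 (o = (5 - 1) - 1*(-4) = 4 + 4 = 8)
B = 28 (B = 8*3 + 4 = 24 + 4 = 28)
c*(-140) + B = -41*(-140) + 28 = 5740 + 28 = 5768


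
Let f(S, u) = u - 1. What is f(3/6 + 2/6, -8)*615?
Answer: -5535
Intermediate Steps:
f(S, u) = -1 + u
f(3/6 + 2/6, -8)*615 = (-1 - 8)*615 = -9*615 = -5535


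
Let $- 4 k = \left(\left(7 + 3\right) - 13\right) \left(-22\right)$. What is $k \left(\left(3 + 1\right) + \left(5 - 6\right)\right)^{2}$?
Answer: $- \frac{297}{2} \approx -148.5$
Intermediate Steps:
$k = - \frac{33}{2}$ ($k = - \frac{\left(\left(7 + 3\right) - 13\right) \left(-22\right)}{4} = - \frac{\left(10 - 13\right) \left(-22\right)}{4} = - \frac{\left(-3\right) \left(-22\right)}{4} = \left(- \frac{1}{4}\right) 66 = - \frac{33}{2} \approx -16.5$)
$k \left(\left(3 + 1\right) + \left(5 - 6\right)\right)^{2} = - \frac{33 \left(\left(3 + 1\right) + \left(5 - 6\right)\right)^{2}}{2} = - \frac{33 \left(4 + \left(5 - 6\right)\right)^{2}}{2} = - \frac{33 \left(4 - 1\right)^{2}}{2} = - \frac{33 \cdot 3^{2}}{2} = \left(- \frac{33}{2}\right) 9 = - \frac{297}{2}$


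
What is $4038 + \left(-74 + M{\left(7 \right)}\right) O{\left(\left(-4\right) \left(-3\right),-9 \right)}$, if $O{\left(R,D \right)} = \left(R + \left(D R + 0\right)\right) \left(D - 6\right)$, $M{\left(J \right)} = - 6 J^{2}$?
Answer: $-525882$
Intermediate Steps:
$O{\left(R,D \right)} = \left(-6 + D\right) \left(R + D R\right)$ ($O{\left(R,D \right)} = \left(R + D R\right) \left(-6 + D\right) = \left(-6 + D\right) \left(R + D R\right)$)
$4038 + \left(-74 + M{\left(7 \right)}\right) O{\left(\left(-4\right) \left(-3\right),-9 \right)} = 4038 + \left(-74 - 6 \cdot 7^{2}\right) \left(-4\right) \left(-3\right) \left(-6 + \left(-9\right)^{2} - -45\right) = 4038 + \left(-74 - 294\right) 12 \left(-6 + 81 + 45\right) = 4038 + \left(-74 - 294\right) 12 \cdot 120 = 4038 - 529920 = -525882$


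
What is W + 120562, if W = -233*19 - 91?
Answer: 116044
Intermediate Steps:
W = -4518 (W = -4427 - 91 = -4518)
W + 120562 = -4518 + 120562 = 116044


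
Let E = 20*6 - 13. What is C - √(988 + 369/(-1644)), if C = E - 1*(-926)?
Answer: 1033 - √74158237/274 ≈ 1001.6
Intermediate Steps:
E = 107 (E = 120 - 13 = 107)
C = 1033 (C = 107 - 1*(-926) = 107 + 926 = 1033)
C - √(988 + 369/(-1644)) = 1033 - √(988 + 369/(-1644)) = 1033 - √(988 + 369*(-1/1644)) = 1033 - √(988 - 123/548) = 1033 - √(541301/548) = 1033 - √74158237/274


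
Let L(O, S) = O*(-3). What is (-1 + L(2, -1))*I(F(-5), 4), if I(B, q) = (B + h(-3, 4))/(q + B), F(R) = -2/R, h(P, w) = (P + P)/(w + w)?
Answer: 49/88 ≈ 0.55682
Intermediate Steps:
L(O, S) = -3*O
h(P, w) = P/w (h(P, w) = (2*P)/((2*w)) = (2*P)*(1/(2*w)) = P/w)
I(B, q) = (-¾ + B)/(B + q) (I(B, q) = (B - 3/4)/(q + B) = (B - 3*¼)/(B + q) = (B - ¾)/(B + q) = (-¾ + B)/(B + q))
(-1 + L(2, -1))*I(F(-5), 4) = (-1 - 3*2)*((-¾ - 2/(-5))/(-2/(-5) + 4)) = (-1 - 6)*((-¾ - 2*(-⅕))/(-2*(-⅕) + 4)) = -7*(-¾ + ⅖)/(⅖ + 4) = -7*(-7)/(22/5*20) = -35*(-7)/(22*20) = -7*(-7/88) = 49/88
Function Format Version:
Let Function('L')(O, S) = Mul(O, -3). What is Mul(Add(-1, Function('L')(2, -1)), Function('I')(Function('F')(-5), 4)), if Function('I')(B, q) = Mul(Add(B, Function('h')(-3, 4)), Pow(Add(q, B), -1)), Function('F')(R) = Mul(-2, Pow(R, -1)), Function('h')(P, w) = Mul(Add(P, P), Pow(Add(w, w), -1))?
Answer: Rational(49, 88) ≈ 0.55682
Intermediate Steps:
Function('L')(O, S) = Mul(-3, O)
Function('h')(P, w) = Mul(P, Pow(w, -1)) (Function('h')(P, w) = Mul(Mul(2, P), Pow(Mul(2, w), -1)) = Mul(Mul(2, P), Mul(Rational(1, 2), Pow(w, -1))) = Mul(P, Pow(w, -1)))
Function('I')(B, q) = Mul(Pow(Add(B, q), -1), Add(Rational(-3, 4), B)) (Function('I')(B, q) = Mul(Add(B, Mul(-3, Pow(4, -1))), Pow(Add(q, B), -1)) = Mul(Add(B, Mul(-3, Rational(1, 4))), Pow(Add(B, q), -1)) = Mul(Add(B, Rational(-3, 4)), Pow(Add(B, q), -1)) = Mul(Add(Rational(-3, 4), B), Pow(Add(B, q), -1)) = Mul(Pow(Add(B, q), -1), Add(Rational(-3, 4), B)))
Mul(Add(-1, Function('L')(2, -1)), Function('I')(Function('F')(-5), 4)) = Mul(Add(-1, Mul(-3, 2)), Mul(Pow(Add(Mul(-2, Pow(-5, -1)), 4), -1), Add(Rational(-3, 4), Mul(-2, Pow(-5, -1))))) = Mul(Add(-1, -6), Mul(Pow(Add(Mul(-2, Rational(-1, 5)), 4), -1), Add(Rational(-3, 4), Mul(-2, Rational(-1, 5))))) = Mul(-7, Mul(Pow(Add(Rational(2, 5), 4), -1), Add(Rational(-3, 4), Rational(2, 5)))) = Mul(-7, Mul(Pow(Rational(22, 5), -1), Rational(-7, 20))) = Mul(-7, Mul(Rational(5, 22), Rational(-7, 20))) = Mul(-7, Rational(-7, 88)) = Rational(49, 88)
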